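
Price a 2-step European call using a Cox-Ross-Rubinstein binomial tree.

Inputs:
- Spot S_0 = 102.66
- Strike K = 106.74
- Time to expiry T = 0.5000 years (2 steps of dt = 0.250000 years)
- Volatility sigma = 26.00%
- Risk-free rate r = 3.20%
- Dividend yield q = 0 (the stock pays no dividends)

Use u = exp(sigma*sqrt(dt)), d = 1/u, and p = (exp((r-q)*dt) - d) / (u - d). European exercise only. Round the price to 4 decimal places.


Answer: Price = V(0,0) = 6.4532

Derivation:
dt = T/N = 0.250000
u = exp(sigma*sqrt(dt)) = 1.138828; d = 1/u = 0.878095
p = (exp((r-q)*dt) - d) / (u - d) = 0.498351
Discount per step: exp(-r*dt) = 0.992032
Stock lattice S(k, i) with i counting down-moves:
  k=0: S(0,0) = 102.6600
  k=1: S(1,0) = 116.9121; S(1,1) = 90.1453
  k=2: S(2,0) = 133.1428; S(2,1) = 102.6600; S(2,2) = 79.1562
Terminal payoffs V(N, i) = max(S_T - K, 0):
  V(2,0) = 26.402843; V(2,1) = 0.000000; V(2,2) = 0.000000
Backward induction: V(k, i) = exp(-r*dt) * [p * V(k+1, i) + (1-p) * V(k+1, i+1)].
  V(1,0) = exp(-r*dt) * [p*26.402843 + (1-p)*0.000000] = 13.053053
  V(1,1) = exp(-r*dt) * [p*0.000000 + (1-p)*0.000000] = 0.000000
  V(0,0) = exp(-r*dt) * [p*13.053053 + (1-p)*0.000000] = 6.453176


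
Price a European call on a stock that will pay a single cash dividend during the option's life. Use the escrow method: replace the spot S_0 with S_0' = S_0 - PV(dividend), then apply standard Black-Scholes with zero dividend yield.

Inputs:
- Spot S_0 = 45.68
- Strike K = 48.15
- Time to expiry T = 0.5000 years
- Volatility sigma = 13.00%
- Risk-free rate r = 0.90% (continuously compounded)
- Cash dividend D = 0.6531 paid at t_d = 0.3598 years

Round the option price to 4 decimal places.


Answer: Price = 0.6307

Derivation:
PV(D) = D * exp(-r * t_d) = 0.6531 * 0.99676704 = 0.65098855
S_0' = S_0 - PV(D) = 45.6800 - 0.65098855 = 45.02901145
d1 = (ln(S_0'/K) + (r + sigma^2/2)*T) / (sigma*sqrt(T)) = -0.63410244
d2 = d1 - sigma*sqrt(T) = -0.72602632
exp(-rT) = 0.99551011
N(d1) = 0.26300699; N(d2) = 0.23391132
C = S_0' * N(d1) - K * exp(-rT) * N(d2) = 45.02901145 * 0.26300699 - 48.1500 * 0.99551011 * 0.23391132 = 0.6307


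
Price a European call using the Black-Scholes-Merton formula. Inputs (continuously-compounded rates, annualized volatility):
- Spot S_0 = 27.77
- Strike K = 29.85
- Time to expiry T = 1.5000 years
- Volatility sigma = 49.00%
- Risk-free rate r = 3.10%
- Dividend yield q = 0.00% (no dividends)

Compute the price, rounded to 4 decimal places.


Answer: Price = 6.2795

Derivation:
d1 = (ln(S/K) + (r - q + 0.5*sigma^2) * T) / (sigma * sqrt(T)) = 0.25719053
d2 = d1 - sigma * sqrt(T) = -0.34293446
exp(-rT) = 0.95456456; exp(-qT) = 1.00000000
C = S_0 * exp(-qT) * N(d1) - K * exp(-rT) * N(d2)
N(d1) = 0.60148415; N(d2) = 0.36582388
C = 27.7700 * 1.00000000 * 0.60148415 - 29.8500 * 0.95456456 * 0.36582388 = 6.2795


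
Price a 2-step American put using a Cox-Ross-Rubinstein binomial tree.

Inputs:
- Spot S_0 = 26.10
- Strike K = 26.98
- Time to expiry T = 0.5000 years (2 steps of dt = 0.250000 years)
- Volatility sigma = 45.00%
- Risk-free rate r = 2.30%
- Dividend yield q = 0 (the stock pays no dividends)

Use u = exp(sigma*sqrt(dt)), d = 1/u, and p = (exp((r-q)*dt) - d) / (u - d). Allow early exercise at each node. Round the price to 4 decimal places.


dt = T/N = 0.250000
u = exp(sigma*sqrt(dt)) = 1.252323; d = 1/u = 0.798516
p = (exp((r-q)*dt) - d) / (u - d) = 0.456693
Discount per step: exp(-r*dt) = 0.994266
Stock lattice S(k, i) with i counting down-moves:
  k=0: S(0,0) = 26.1000
  k=1: S(1,0) = 32.6856; S(1,1) = 20.8413
  k=2: S(2,0) = 40.9329; S(2,1) = 26.1000; S(2,2) = 16.6421
Terminal payoffs V(N, i) = max(K - S_T, 0):
  V(2,0) = 0.000000; V(2,1) = 0.880000; V(2,2) = 10.337905
Backward induction: V(k, i) = exp(-r*dt) * [p * V(k+1, i) + (1-p) * V(k+1, i+1)]; then take max(V_cont, immediate exercise) for American.
  V(1,0) = exp(-r*dt) * [p*0.000000 + (1-p)*0.880000] = 0.475369; exercise = 0.000000; V(1,0) = max -> 0.475369
  V(1,1) = exp(-r*dt) * [p*0.880000 + (1-p)*10.337905] = 5.984037; exercise = 6.138727; V(1,1) = max -> 6.138727
  V(0,0) = exp(-r*dt) * [p*0.475369 + (1-p)*6.138727] = 3.531942; exercise = 0.880000; V(0,0) = max -> 3.531942

Answer: Price = V(0,0) = 3.5319


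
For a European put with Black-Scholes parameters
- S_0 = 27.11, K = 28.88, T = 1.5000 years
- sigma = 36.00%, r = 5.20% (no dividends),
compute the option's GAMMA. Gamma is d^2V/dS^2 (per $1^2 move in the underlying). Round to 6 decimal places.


Answer: Gamma = 0.032317

Derivation:
d1 = 0.2539153530; d2 = -0.1869928007
phi(d1) = 0.3862868555; exp(-qT) = 1.0000000000; exp(-rT) = 0.9249644265
Gamma = exp(-qT) * phi(d1) / (S * sigma * sqrt(T)) = 1.0000000000 * 0.3862868555 / (27.1100 * 0.3600 * 1.2247448714) = 0.032317


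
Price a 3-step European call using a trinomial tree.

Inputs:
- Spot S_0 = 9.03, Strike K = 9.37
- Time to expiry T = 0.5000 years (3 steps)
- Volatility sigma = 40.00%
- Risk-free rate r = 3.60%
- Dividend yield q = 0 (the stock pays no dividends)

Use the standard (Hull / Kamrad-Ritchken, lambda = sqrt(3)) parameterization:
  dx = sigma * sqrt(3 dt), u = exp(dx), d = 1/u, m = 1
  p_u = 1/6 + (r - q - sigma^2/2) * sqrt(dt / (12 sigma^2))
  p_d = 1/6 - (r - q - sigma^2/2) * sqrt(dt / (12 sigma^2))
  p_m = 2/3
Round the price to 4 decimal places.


dt = T/N = 0.166667; dx = sigma*sqrt(3*dt) = 0.282843
u = exp(dx) = 1.326896; d = 1/u = 0.753638
p_u = 0.153703, p_m = 0.666667, p_d = 0.179630
Discount per step: exp(-r*dt) = 0.994018
Stock lattice S(k, j) with j the centered position index:
  k=0: S(0,+0) = 9.0300
  k=1: S(1,-1) = 6.8054; S(1,+0) = 9.0300; S(1,+1) = 11.9819
  k=2: S(2,-2) = 5.1288; S(2,-1) = 6.8054; S(2,+0) = 9.0300; S(2,+1) = 11.9819; S(2,+2) = 15.8987
  k=3: S(3,-3) = 3.8652; S(3,-2) = 5.1288; S(3,-1) = 6.8054; S(3,+0) = 9.0300; S(3,+1) = 11.9819; S(3,+2) = 15.8987; S(3,+3) = 21.0959
Terminal payoffs V(N, j) = max(S_T - K, 0):
  V(3,-3) = 0.000000; V(3,-2) = 0.000000; V(3,-1) = 0.000000; V(3,+0) = 0.000000; V(3,+1) = 2.611875; V(3,+2) = 6.528707; V(3,+3) = 11.725938
Backward induction: V(k, j) = exp(-r*dt) * [p_u * V(k+1, j+1) + p_m * V(k+1, j) + p_d * V(k+1, j-1)]
  V(2,-2) = exp(-r*dt) * [p_u*0.000000 + p_m*0.000000 + p_d*0.000000] = 0.000000
  V(2,-1) = exp(-r*dt) * [p_u*0.000000 + p_m*0.000000 + p_d*0.000000] = 0.000000
  V(2,+0) = exp(-r*dt) * [p_u*2.611875 + p_m*0.000000 + p_d*0.000000] = 0.399052
  V(2,+1) = exp(-r*dt) * [p_u*6.528707 + p_m*2.611875 + p_d*0.000000] = 2.728313
  V(2,+2) = exp(-r*dt) * [p_u*11.725938 + p_m*6.528707 + p_d*2.611875] = 6.584331
  V(1,-1) = exp(-r*dt) * [p_u*0.399052 + p_m*0.000000 + p_d*0.000000] = 0.060969
  V(1,+0) = exp(-r*dt) * [p_u*2.728313 + p_m*0.399052 + p_d*0.000000] = 0.681284
  V(1,+1) = exp(-r*dt) * [p_u*6.584331 + p_m*2.728313 + p_d*0.399052] = 2.885225
  V(0,+0) = exp(-r*dt) * [p_u*2.885225 + p_m*0.681284 + p_d*0.060969] = 0.903174

Answer: Price = V(0,0) = 0.9032


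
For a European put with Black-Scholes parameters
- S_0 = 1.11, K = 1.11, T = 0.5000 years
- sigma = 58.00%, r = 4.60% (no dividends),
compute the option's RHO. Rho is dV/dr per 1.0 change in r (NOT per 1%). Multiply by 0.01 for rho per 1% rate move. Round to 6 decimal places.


d1 = 0.2611418492; d2 = -0.1489800839
phi(d1) = 0.3855686328; exp(-qT) = 1.0000000000; exp(-rT) = 0.9772624838
N(-d2) = 0.5592153258
Rho = -K*T*exp(-rT)*N(-d2) = -1.1100 * 0.5000 * 0.9772624838 * 0.5592153258 = -0.303308

Answer: Rho = -0.303308


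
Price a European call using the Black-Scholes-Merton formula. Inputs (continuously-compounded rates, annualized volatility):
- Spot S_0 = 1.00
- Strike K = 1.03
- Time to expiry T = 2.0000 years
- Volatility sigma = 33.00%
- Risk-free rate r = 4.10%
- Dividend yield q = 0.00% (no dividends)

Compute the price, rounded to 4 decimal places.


d1 = (ln(S/K) + (r - q + 0.5*sigma^2) * T) / (sigma * sqrt(T)) = 0.34571350
d2 = d1 - sigma * sqrt(T) = -0.12097698
exp(-rT) = 0.92127196; exp(-qT) = 1.00000000
C = S_0 * exp(-qT) * N(d1) - K * exp(-rT) * N(d2)
N(d1) = 0.63522098; N(d2) = 0.45185464
C = 1.0000 * 1.00000000 * 0.63522098 - 1.0300 * 0.92127196 * 0.45185464 = 0.2065

Answer: Price = 0.2065


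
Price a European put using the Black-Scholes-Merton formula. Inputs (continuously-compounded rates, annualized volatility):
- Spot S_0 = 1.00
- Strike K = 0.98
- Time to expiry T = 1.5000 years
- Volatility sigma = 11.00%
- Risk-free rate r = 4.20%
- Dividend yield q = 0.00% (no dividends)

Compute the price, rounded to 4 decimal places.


d1 = (ln(S/K) + (r - q + 0.5*sigma^2) * T) / (sigma * sqrt(T)) = 0.68494939
d2 = d1 - sigma * sqrt(T) = 0.55022745
exp(-rT) = 0.93894347; exp(-qT) = 1.00000000
P = K * exp(-rT) * N(-d2) - S_0 * exp(-qT) * N(-d1)
N(-d1) = 0.24668793; N(-d2) = 0.29108169
P = 0.9800 * 0.93894347 * 0.29108169 - 1.0000 * 1.00000000 * 0.24668793 = 0.0212

Answer: Price = 0.0212


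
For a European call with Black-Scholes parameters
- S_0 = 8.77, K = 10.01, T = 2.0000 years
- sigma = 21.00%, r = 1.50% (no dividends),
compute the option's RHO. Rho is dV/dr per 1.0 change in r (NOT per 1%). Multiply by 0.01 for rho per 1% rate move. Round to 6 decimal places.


Answer: Rho = 6.043849

Derivation:
d1 = -0.1957937831; d2 = -0.4927786312
phi(d1) = 0.3913683323; exp(-qT) = 1.0000000000; exp(-rT) = 0.9704455335
N(d2) = 0.3110845055
Rho = K*T*exp(-rT)*N(d2) = 10.0100 * 2.0000 * 0.9704455335 * 0.3110845055 = 6.043849


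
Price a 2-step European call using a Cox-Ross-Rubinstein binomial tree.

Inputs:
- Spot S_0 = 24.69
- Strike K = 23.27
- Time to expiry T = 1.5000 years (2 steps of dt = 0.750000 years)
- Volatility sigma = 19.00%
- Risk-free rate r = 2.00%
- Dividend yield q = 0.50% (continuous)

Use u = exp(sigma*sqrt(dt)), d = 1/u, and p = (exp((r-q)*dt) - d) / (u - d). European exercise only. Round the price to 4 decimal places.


dt = T/N = 0.750000
u = exp(sigma*sqrt(dt)) = 1.178856; d = 1/u = 0.848280
p = (exp((r-q)*dt) - d) / (u - d) = 0.493180
Discount per step: exp(-r*dt) = 0.985112
Stock lattice S(k, i) with i counting down-moves:
  k=0: S(0,0) = 24.6900
  k=1: S(1,0) = 29.1060; S(1,1) = 20.9440
  k=2: S(2,0) = 34.3118; S(2,1) = 24.6900; S(2,2) = 17.7664
Terminal payoffs V(N, i) = max(S_T - K, 0):
  V(2,0) = 11.041753; V(2,1) = 1.420000; V(2,2) = 0.000000
Backward induction: V(k, i) = exp(-r*dt) * [p * V(k+1, i) + (1-p) * V(k+1, i+1)].
  V(1,0) = exp(-r*dt) * [p*11.041753 + (1-p)*1.420000] = 6.073467
  V(1,1) = exp(-r*dt) * [p*1.420000 + (1-p)*0.000000] = 0.689889
  V(0,0) = exp(-r*dt) * [p*6.073467 + (1-p)*0.689889] = 3.295162

Answer: Price = V(0,0) = 3.2952


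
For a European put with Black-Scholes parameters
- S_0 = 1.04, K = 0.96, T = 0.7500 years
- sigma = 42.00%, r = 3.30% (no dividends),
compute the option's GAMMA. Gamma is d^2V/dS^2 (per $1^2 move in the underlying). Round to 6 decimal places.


Answer: Gamma = 0.944354

Derivation:
d1 = 0.4699705633; d2 = 0.1062398937
phi(d1) = 0.3572302674; exp(-qT) = 1.0000000000; exp(-rT) = 0.9755537700
Gamma = exp(-qT) * phi(d1) / (S * sigma * sqrt(T)) = 1.0000000000 * 0.3572302674 / (1.0400 * 0.4200 * 0.8660254038) = 0.944354


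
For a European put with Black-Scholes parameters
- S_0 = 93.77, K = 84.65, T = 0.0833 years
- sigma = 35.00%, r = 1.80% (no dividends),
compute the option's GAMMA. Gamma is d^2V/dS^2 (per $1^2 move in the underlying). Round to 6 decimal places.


d1 = 1.0782578715; d2 = 0.9772417837
phi(d1) = 0.2230724769; exp(-qT) = 1.0000000000; exp(-rT) = 0.9985017235
Gamma = exp(-qT) * phi(d1) / (S * sigma * sqrt(T)) = 1.0000000000 * 0.2230724769 / (93.7700 * 0.3500 * 0.2886173938) = 0.023550

Answer: Gamma = 0.023550


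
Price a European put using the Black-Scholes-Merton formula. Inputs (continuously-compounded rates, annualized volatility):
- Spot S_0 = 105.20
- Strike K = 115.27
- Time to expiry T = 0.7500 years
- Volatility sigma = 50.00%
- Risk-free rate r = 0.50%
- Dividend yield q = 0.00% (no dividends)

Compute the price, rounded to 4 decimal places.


Answer: Price = 24.0562

Derivation:
d1 = (ln(S/K) + (r - q + 0.5*sigma^2) * T) / (sigma * sqrt(T)) = 0.01405524
d2 = d1 - sigma * sqrt(T) = -0.41895746
exp(-rT) = 0.99625702; exp(-qT) = 1.00000000
P = K * exp(-rT) * N(-d2) - S_0 * exp(-qT) * N(-d1)
N(-d1) = 0.49439295; N(-d2) = 0.66237639
P = 115.2700 * 0.99625702 * 0.66237639 - 105.2000 * 1.00000000 * 0.49439295 = 24.0562


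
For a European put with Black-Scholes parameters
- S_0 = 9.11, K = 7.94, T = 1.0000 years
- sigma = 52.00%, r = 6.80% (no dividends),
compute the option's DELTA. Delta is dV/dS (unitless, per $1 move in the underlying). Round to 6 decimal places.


Answer: Delta = -0.256197

Derivation:
d1 = 0.6551143000; d2 = 0.1351143000
phi(d1) = 0.3218962771; exp(-qT) = 1.0000000000; exp(-rT) = 0.9342604736
N(-d1) = 0.2561970829
Delta = -exp(-qT) * N(-d1) = -1.0000000000 * 0.2561970829 = -0.256197


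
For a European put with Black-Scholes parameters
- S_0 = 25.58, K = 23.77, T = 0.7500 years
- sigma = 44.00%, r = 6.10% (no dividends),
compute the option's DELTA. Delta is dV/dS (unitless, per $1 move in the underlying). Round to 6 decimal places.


d1 = 0.5031778565; d2 = 0.1221266788
phi(d1) = 0.3515045895; exp(-qT) = 1.0000000000; exp(-rT) = 0.9552807525
N(-d1) = 0.3074196159
Delta = -exp(-qT) * N(-d1) = -1.0000000000 * 0.3074196159 = -0.307420

Answer: Delta = -0.307420


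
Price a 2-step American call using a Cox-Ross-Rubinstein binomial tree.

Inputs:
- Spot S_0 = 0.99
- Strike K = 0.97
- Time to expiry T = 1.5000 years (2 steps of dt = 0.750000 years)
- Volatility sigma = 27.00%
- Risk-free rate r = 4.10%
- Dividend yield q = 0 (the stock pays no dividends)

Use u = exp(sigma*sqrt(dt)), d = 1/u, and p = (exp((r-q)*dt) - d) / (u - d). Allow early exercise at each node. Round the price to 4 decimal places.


dt = T/N = 0.750000
u = exp(sigma*sqrt(dt)) = 1.263426; d = 1/u = 0.791499
p = (exp((r-q)*dt) - d) / (u - d) = 0.507979
Discount per step: exp(-r*dt) = 0.969718
Stock lattice S(k, i) with i counting down-moves:
  k=0: S(0,0) = 0.9900
  k=1: S(1,0) = 1.2508; S(1,1) = 0.7836
  k=2: S(2,0) = 1.5803; S(2,1) = 0.9900; S(2,2) = 0.6202
Terminal payoffs V(N, i) = max(S_T - K, 0):
  V(2,0) = 0.610282; V(2,1) = 0.020000; V(2,2) = 0.000000
Backward induction: V(k, i) = exp(-r*dt) * [p * V(k+1, i) + (1-p) * V(k+1, i+1)]; then take max(V_cont, immediate exercise) for American.
  V(1,0) = exp(-r*dt) * [p*0.610282 + (1-p)*0.020000] = 0.310165; exercise = 0.280791; V(1,0) = max -> 0.310165
  V(1,1) = exp(-r*dt) * [p*0.020000 + (1-p)*0.000000] = 0.009852; exercise = 0.000000; V(1,1) = max -> 0.009852
  V(0,0) = exp(-r*dt) * [p*0.310165 + (1-p)*0.009852] = 0.157487; exercise = 0.020000; V(0,0) = max -> 0.157487

Answer: Price = V(0,0) = 0.1575


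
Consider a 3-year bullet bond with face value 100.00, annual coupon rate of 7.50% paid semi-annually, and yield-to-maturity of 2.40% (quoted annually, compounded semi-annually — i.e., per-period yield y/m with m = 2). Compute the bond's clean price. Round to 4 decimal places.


Coupon per period c = face * coupon_rate / m = 3.750000
Periods per year m = 2; per-period yield y/m = 0.012000
Number of cashflows N = 6
Cashflows (t years, CF_t, discount factor 1/(1+y/m)^(m*t), PV):
  t = 0.5000: CF_t = 3.750000, DF = 0.988142, PV = 3.705534
  t = 1.0000: CF_t = 3.750000, DF = 0.976425, PV = 3.661594
  t = 1.5000: CF_t = 3.750000, DF = 0.964847, PV = 3.618176
  t = 2.0000: CF_t = 3.750000, DF = 0.953406, PV = 3.575273
  t = 2.5000: CF_t = 3.750000, DF = 0.942101, PV = 3.532879
  t = 3.0000: CF_t = 103.750000, DF = 0.930930, PV = 96.583965
Price P = sum_t PV_t = 114.677421

Answer: Price = 114.6774


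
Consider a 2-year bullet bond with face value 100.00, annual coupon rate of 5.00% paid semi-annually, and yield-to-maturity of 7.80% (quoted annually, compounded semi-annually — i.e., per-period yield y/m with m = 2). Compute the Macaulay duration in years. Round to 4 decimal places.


Coupon per period c = face * coupon_rate / m = 2.500000
Periods per year m = 2; per-period yield y/m = 0.039000
Number of cashflows N = 4
Cashflows (t years, CF_t, discount factor 1/(1+y/m)^(m*t), PV):
  t = 0.5000: CF_t = 2.500000, DF = 0.962464, PV = 2.406160
  t = 1.0000: CF_t = 2.500000, DF = 0.926337, PV = 2.315842
  t = 1.5000: CF_t = 2.500000, DF = 0.891566, PV = 2.228914
  t = 2.0000: CF_t = 102.500000, DF = 0.858100, PV = 87.955231
Price P = sum_t PV_t = 94.906147
Macaulay numerator sum_t t * PV_t:
  t * PV_t at t = 0.5000: 1.203080
  t * PV_t at t = 1.0000: 2.315842
  t * PV_t at t = 1.5000: 3.343371
  t * PV_t at t = 2.0000: 175.910463
Macaulay duration D = (sum_t t * PV_t) / P = 182.772756 / 94.906147 = 1.925826

Answer: Macaulay duration = 1.9258 years


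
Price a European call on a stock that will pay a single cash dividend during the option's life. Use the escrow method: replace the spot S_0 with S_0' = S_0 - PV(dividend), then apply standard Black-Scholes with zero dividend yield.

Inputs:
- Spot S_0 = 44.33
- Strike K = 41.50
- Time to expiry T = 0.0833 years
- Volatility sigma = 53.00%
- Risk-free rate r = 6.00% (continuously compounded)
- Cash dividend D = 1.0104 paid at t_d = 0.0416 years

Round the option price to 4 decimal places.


PV(D) = D * exp(-r * t_d) = 1.0104 * 0.99750711 = 1.00788119
S_0' = S_0 - PV(D) = 44.3300 - 1.00788119 = 43.32211881
d1 = (ln(S_0'/K) + (r + sigma^2/2)*T) / (sigma*sqrt(T)) = 0.39006651
d2 = d1 - sigma*sqrt(T) = 0.23709929
exp(-rT) = 0.99501447
N(d1) = 0.65175632; N(d2) = 0.59371012
C = S_0' * N(d1) - K * exp(-rT) * N(d2) = 43.32211881 * 0.65175632 - 41.5000 * 0.99501447 * 0.59371012 = 3.7193

Answer: Price = 3.7193


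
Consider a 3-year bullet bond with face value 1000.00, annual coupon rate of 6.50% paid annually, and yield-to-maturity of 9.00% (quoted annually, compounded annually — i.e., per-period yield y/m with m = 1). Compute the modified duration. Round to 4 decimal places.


Coupon per period c = face * coupon_rate / m = 65.000000
Periods per year m = 1; per-period yield y/m = 0.090000
Number of cashflows N = 3
Cashflows (t years, CF_t, discount factor 1/(1+y/m)^(m*t), PV):
  t = 1.0000: CF_t = 65.000000, DF = 0.917431, PV = 59.633028
  t = 2.0000: CF_t = 65.000000, DF = 0.841680, PV = 54.709200
  t = 3.0000: CF_t = 1065.000000, DF = 0.772183, PV = 822.375406
Price P = sum_t PV_t = 936.717633
First compute Macaulay numerator sum_t t * PV_t:
  t * PV_t at t = 1.0000: 59.633028
  t * PV_t at t = 2.0000: 109.418399
  t * PV_t at t = 3.0000: 2467.126219
Macaulay duration D = 2636.177645 / 936.717633 = 2.814271
Modified duration = D / (1 + y/m) = 2.814271 / (1 + 0.090000) = 2.581900

Answer: Modified duration = 2.5819


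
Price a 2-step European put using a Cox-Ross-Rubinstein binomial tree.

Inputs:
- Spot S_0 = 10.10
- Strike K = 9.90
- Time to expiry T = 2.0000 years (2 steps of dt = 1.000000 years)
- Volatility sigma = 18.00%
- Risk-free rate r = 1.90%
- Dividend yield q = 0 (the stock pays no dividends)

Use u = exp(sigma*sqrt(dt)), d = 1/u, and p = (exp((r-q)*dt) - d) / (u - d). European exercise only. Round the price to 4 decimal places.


Answer: Price = V(0,0) = 0.6647

Derivation:
dt = T/N = 1.000000
u = exp(sigma*sqrt(dt)) = 1.197217; d = 1/u = 0.835270
p = (exp((r-q)*dt) - d) / (u - d) = 0.508117
Discount per step: exp(-r*dt) = 0.981179
Stock lattice S(k, i) with i counting down-moves:
  k=0: S(0,0) = 10.1000
  k=1: S(1,0) = 12.0919; S(1,1) = 8.4362
  k=2: S(2,0) = 14.4766; S(2,1) = 10.1000; S(2,2) = 7.0465
Terminal payoffs V(N, i) = max(K - S_T, 0):
  V(2,0) = 0.000000; V(2,1) = 0.000000; V(2,2) = 2.853469
Backward induction: V(k, i) = exp(-r*dt) * [p * V(k+1, i) + (1-p) * V(k+1, i+1)].
  V(1,0) = exp(-r*dt) * [p*0.000000 + (1-p)*0.000000] = 0.000000
  V(1,1) = exp(-r*dt) * [p*0.000000 + (1-p)*2.853469] = 1.377157
  V(0,0) = exp(-r*dt) * [p*0.000000 + (1-p)*1.377157] = 0.664651


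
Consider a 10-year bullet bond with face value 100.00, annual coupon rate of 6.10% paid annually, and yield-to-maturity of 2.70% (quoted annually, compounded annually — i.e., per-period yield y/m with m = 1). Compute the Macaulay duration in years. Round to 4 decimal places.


Coupon per period c = face * coupon_rate / m = 6.100000
Periods per year m = 1; per-period yield y/m = 0.027000
Number of cashflows N = 10
Cashflows (t years, CF_t, discount factor 1/(1+y/m)^(m*t), PV):
  t = 1.0000: CF_t = 6.100000, DF = 0.973710, PV = 5.939630
  t = 2.0000: CF_t = 6.100000, DF = 0.948111, PV = 5.783476
  t = 3.0000: CF_t = 6.100000, DF = 0.923185, PV = 5.631428
  t = 4.0000: CF_t = 6.100000, DF = 0.898914, PV = 5.483376
  t = 5.0000: CF_t = 6.100000, DF = 0.875282, PV = 5.339218
  t = 6.0000: CF_t = 6.100000, DF = 0.852270, PV = 5.198849
  t = 7.0000: CF_t = 6.100000, DF = 0.829864, PV = 5.062170
  t = 8.0000: CF_t = 6.100000, DF = 0.808047, PV = 4.929085
  t = 9.0000: CF_t = 6.100000, DF = 0.786803, PV = 4.799498
  t = 10.0000: CF_t = 106.100000, DF = 0.766118, PV = 81.285101
Price P = sum_t PV_t = 129.451830
Macaulay numerator sum_t t * PV_t:
  t * PV_t at t = 1.0000: 5.939630
  t * PV_t at t = 2.0000: 11.566952
  t * PV_t at t = 3.0000: 16.894283
  t * PV_t at t = 4.0000: 21.933506
  t * PV_t at t = 5.0000: 26.696088
  t * PV_t at t = 6.0000: 31.193092
  t * PV_t at t = 7.0000: 35.435190
  t * PV_t at t = 8.0000: 39.432678
  t * PV_t at t = 9.0000: 43.195485
  t * PV_t at t = 10.0000: 812.851007
Macaulay duration D = (sum_t t * PV_t) / P = 1045.137910 / 129.451830 = 8.073566

Answer: Macaulay duration = 8.0736 years


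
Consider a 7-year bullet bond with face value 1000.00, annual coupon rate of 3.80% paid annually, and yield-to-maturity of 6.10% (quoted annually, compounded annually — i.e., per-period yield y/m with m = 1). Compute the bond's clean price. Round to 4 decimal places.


Answer: Price = 872.0603

Derivation:
Coupon per period c = face * coupon_rate / m = 38.000000
Periods per year m = 1; per-period yield y/m = 0.061000
Number of cashflows N = 7
Cashflows (t years, CF_t, discount factor 1/(1+y/m)^(m*t), PV):
  t = 1.0000: CF_t = 38.000000, DF = 0.942507, PV = 35.815269
  t = 2.0000: CF_t = 38.000000, DF = 0.888320, PV = 33.756144
  t = 3.0000: CF_t = 38.000000, DF = 0.837247, PV = 31.815404
  t = 4.0000: CF_t = 38.000000, DF = 0.789112, PV = 29.986243
  t = 5.0000: CF_t = 38.000000, DF = 0.743743, PV = 28.262246
  t = 6.0000: CF_t = 38.000000, DF = 0.700983, PV = 26.637367
  t = 7.0000: CF_t = 1038.000000, DF = 0.660682, PV = 685.787660
Price P = sum_t PV_t = 872.060333


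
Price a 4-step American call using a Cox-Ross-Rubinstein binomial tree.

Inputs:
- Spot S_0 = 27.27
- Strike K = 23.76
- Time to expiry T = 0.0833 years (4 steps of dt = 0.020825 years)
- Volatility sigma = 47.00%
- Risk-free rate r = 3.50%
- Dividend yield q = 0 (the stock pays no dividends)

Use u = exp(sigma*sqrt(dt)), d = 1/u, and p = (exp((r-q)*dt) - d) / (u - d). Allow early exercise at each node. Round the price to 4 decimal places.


Answer: Price = V(0,0) = 3.7820

Derivation:
dt = T/N = 0.020825
u = exp(sigma*sqrt(dt)) = 1.070178; d = 1/u = 0.934424
p = (exp((r-q)*dt) - d) / (u - d) = 0.488421
Discount per step: exp(-r*dt) = 0.999271
Stock lattice S(k, i) with i counting down-moves:
  k=0: S(0,0) = 27.2700
  k=1: S(1,0) = 29.1838; S(1,1) = 25.4817
  k=2: S(2,0) = 31.2318; S(2,1) = 27.2700; S(2,2) = 23.8107
  k=3: S(3,0) = 33.4236; S(3,1) = 29.1838; S(3,2) = 25.4817; S(3,3) = 22.2493
  k=4: S(4,0) = 35.7692; S(4,1) = 31.2318; S(4,2) = 27.2700; S(4,3) = 23.8107; S(4,4) = 20.7903
Terminal payoffs V(N, i) = max(S_T - K, 0):
  V(4,0) = 12.009213; V(4,1) = 7.471818; V(4,2) = 3.510000; V(4,3) = 0.050747; V(4,4) = 0.000000
Backward induction: V(k, i) = exp(-r*dt) * [p * V(k+1, i) + (1-p) * V(k+1, i+1)]; then take max(V_cont, immediate exercise) for American.
  V(3,0) = exp(-r*dt) * [p*12.009213 + (1-p)*7.471818] = 9.680919; exercise = 9.663607; V(3,0) = max -> 9.680919
  V(3,1) = exp(-r*dt) * [p*7.471818 + (1-p)*3.510000] = 5.441069; exercise = 5.423757; V(3,1) = max -> 5.441069
  V(3,2) = exp(-r*dt) * [p*3.510000 + (1-p)*0.050747] = 1.739052; exercise = 1.721740; V(3,2) = max -> 1.739052
  V(3,3) = exp(-r*dt) * [p*0.050747 + (1-p)*0.000000] = 0.024768; exercise = 0.000000; V(3,3) = max -> 0.024768
  V(2,0) = exp(-r*dt) * [p*9.680919 + (1-p)*5.441069] = 7.506429; exercise = 7.471818; V(2,0) = max -> 7.506429
  V(2,1) = exp(-r*dt) * [p*5.441069 + (1-p)*1.739052] = 3.544611; exercise = 3.510000; V(2,1) = max -> 3.544611
  V(2,2) = exp(-r*dt) * [p*1.739052 + (1-p)*0.024768] = 0.861432; exercise = 0.050747; V(2,2) = max -> 0.861432
  V(1,0) = exp(-r*dt) * [p*7.506429 + (1-p)*3.544611] = 5.475654; exercise = 5.423757; V(1,0) = max -> 5.475654
  V(1,1) = exp(-r*dt) * [p*3.544611 + (1-p)*0.861432] = 2.170371; exercise = 1.721740; V(1,1) = max -> 2.170371
  V(0,0) = exp(-r*dt) * [p*5.475654 + (1-p)*2.170371] = 3.781984; exercise = 3.510000; V(0,0) = max -> 3.781984


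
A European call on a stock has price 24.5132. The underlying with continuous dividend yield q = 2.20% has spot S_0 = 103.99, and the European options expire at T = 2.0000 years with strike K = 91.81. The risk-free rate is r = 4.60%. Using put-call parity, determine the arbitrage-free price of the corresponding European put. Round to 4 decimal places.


Put-call parity: C - P = S_0 * exp(-qT) - K * exp(-rT).
S_0 * exp(-qT) = 103.9900 * 0.95695396 = 99.51364204
K * exp(-rT) = 91.8100 * 0.91210515 = 83.74037378
P = C - S*exp(-qT) + K*exp(-rT)
P = 24.5132 - 99.51364204 + 83.74037378 = 8.7399

Answer: Put price = 8.7399


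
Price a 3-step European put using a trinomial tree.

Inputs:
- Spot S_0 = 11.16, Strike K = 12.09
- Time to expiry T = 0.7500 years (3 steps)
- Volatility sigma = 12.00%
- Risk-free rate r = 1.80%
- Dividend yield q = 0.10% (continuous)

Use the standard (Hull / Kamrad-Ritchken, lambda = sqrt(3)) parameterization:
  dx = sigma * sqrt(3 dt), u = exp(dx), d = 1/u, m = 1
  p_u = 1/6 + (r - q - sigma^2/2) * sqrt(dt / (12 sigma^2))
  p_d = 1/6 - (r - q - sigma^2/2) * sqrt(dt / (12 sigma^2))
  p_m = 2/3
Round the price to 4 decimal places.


Answer: Price = V(0,0) = 0.9705

Derivation:
dt = T/N = 0.250000; dx = sigma*sqrt(3*dt) = 0.103923
u = exp(dx) = 1.109515; d = 1/u = 0.901295
p_u = 0.178454, p_m = 0.666667, p_d = 0.154879
Discount per step: exp(-r*dt) = 0.995510
Stock lattice S(k, j) with j the centered position index:
  k=0: S(0,+0) = 11.1600
  k=1: S(1,-1) = 10.0584; S(1,+0) = 11.1600; S(1,+1) = 12.3822
  k=2: S(2,-2) = 9.0656; S(2,-1) = 10.0584; S(2,+0) = 11.1600; S(2,+1) = 12.3822; S(2,+2) = 13.7382
  k=3: S(3,-3) = 8.1708; S(3,-2) = 9.0656; S(3,-1) = 10.0584; S(3,+0) = 11.1600; S(3,+1) = 12.3822; S(3,+2) = 13.7382; S(3,+3) = 15.2428
Terminal payoffs V(N, j) = max(K - S_T, 0):
  V(3,-3) = 3.919200; V(3,-2) = 3.024374; V(3,-1) = 2.031552; V(3,+0) = 0.930000; V(3,+1) = 0.000000; V(3,+2) = 0.000000; V(3,+3) = 0.000000
Backward induction: V(k, j) = exp(-r*dt) * [p_u * V(k+1, j+1) + p_m * V(k+1, j) + p_d * V(k+1, j-1)]
  V(2,-2) = exp(-r*dt) * [p_u*2.031552 + p_m*3.024374 + p_d*3.919200] = 2.972385
  V(2,-1) = exp(-r*dt) * [p_u*0.930000 + p_m*2.031552 + p_d*3.024374] = 1.979813
  V(2,+0) = exp(-r*dt) * [p_u*0.000000 + p_m*0.930000 + p_d*2.031552] = 0.930448
  V(2,+1) = exp(-r*dt) * [p_u*0.000000 + p_m*0.000000 + p_d*0.930000] = 0.143391
  V(2,+2) = exp(-r*dt) * [p_u*0.000000 + p_m*0.000000 + p_d*0.000000] = 0.000000
  V(1,-1) = exp(-r*dt) * [p_u*0.930448 + p_m*1.979813 + p_d*2.972385] = 1.937540
  V(1,+0) = exp(-r*dt) * [p_u*0.143391 + p_m*0.930448 + p_d*1.979813] = 0.948243
  V(1,+1) = exp(-r*dt) * [p_u*0.000000 + p_m*0.143391 + p_d*0.930448] = 0.238625
  V(0,+0) = exp(-r*dt) * [p_u*0.238625 + p_m*0.948243 + p_d*1.937540] = 0.970453


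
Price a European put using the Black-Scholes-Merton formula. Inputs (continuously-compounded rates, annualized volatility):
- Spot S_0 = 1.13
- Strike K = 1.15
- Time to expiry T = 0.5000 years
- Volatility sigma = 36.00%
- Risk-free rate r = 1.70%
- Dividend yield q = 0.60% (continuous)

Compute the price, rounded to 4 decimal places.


Answer: Price = 0.1217

Derivation:
d1 = (ln(S/K) + (r - q + 0.5*sigma^2) * T) / (sigma * sqrt(T)) = 0.07996470
d2 = d1 - sigma * sqrt(T) = -0.17459374
exp(-rT) = 0.99153602; exp(-qT) = 0.99700450
P = K * exp(-rT) * N(-d2) - S_0 * exp(-qT) * N(-d1)
N(-d1) = 0.46813266; N(-d2) = 0.56930057
P = 1.1500 * 0.99153602 * 0.56930057 - 1.1300 * 0.99700450 * 0.46813266 = 0.1217


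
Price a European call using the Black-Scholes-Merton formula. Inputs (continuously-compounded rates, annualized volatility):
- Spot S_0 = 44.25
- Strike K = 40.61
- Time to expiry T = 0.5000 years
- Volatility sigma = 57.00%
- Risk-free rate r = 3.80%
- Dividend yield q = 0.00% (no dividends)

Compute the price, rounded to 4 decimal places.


Answer: Price = 9.1403

Derivation:
d1 = (ln(S/K) + (r - q + 0.5*sigma^2) * T) / (sigma * sqrt(T)) = 0.46164404
d2 = d1 - sigma * sqrt(T) = 0.05859317
exp(-rT) = 0.98117936; exp(-qT) = 1.00000000
C = S_0 * exp(-qT) * N(d1) - K * exp(-rT) * N(d2)
N(d1) = 0.67783170; N(d2) = 0.52336193
C = 44.2500 * 1.00000000 * 0.67783170 - 40.6100 * 0.98117936 * 0.52336193 = 9.1403


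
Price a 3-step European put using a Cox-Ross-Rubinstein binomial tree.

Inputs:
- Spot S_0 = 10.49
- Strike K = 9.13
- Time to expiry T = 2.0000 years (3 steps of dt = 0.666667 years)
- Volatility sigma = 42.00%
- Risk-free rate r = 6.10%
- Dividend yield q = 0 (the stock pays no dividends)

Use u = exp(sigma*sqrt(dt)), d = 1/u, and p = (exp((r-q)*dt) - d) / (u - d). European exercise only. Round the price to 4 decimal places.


dt = T/N = 0.666667
u = exp(sigma*sqrt(dt)) = 1.409068; d = 1/u = 0.709689
p = (exp((r-q)*dt) - d) / (u - d) = 0.474444
Discount per step: exp(-r*dt) = 0.960149
Stock lattice S(k, i) with i counting down-moves:
  k=0: S(0,0) = 10.4900
  k=1: S(1,0) = 14.7811; S(1,1) = 7.4446
  k=2: S(2,0) = 20.8276; S(2,1) = 10.4900; S(2,2) = 5.2834
  k=3: S(3,0) = 29.3475; S(3,1) = 14.7811; S(3,2) = 7.4446; S(3,3) = 3.7496
Terminal payoffs V(N, i) = max(K - S_T, 0):
  V(3,0) = 0.000000; V(3,1) = 0.000000; V(3,2) = 1.685363; V(3,3) = 5.380447
Backward induction: V(k, i) = exp(-r*dt) * [p * V(k+1, i) + (1-p) * V(k+1, i+1)].
  V(2,0) = exp(-r*dt) * [p*0.000000 + (1-p)*0.000000] = 0.000000
  V(2,1) = exp(-r*dt) * [p*0.000000 + (1-p)*1.685363] = 0.850455
  V(2,2) = exp(-r*dt) * [p*1.685363 + (1-p)*5.380447] = 3.482785
  V(1,0) = exp(-r*dt) * [p*0.000000 + (1-p)*0.850455] = 0.429150
  V(1,1) = exp(-r*dt) * [p*0.850455 + (1-p)*3.482785] = 2.144871
  V(0,0) = exp(-r*dt) * [p*0.429150 + (1-p)*2.144871] = 1.277822

Answer: Price = V(0,0) = 1.2778


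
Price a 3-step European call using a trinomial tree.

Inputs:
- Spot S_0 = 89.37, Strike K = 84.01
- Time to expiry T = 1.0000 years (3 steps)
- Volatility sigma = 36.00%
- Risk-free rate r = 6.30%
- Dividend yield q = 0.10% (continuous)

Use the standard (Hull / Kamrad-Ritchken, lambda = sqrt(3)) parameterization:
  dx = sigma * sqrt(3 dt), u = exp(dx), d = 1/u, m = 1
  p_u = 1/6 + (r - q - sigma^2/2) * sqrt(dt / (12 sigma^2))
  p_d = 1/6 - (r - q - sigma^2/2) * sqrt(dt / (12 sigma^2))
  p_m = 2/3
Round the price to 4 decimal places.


dt = T/N = 0.333333; dx = sigma*sqrt(3*dt) = 0.360000
u = exp(dx) = 1.433329; d = 1/u = 0.697676
p_u = 0.165370, p_m = 0.666667, p_d = 0.167963
Discount per step: exp(-r*dt) = 0.979219
Stock lattice S(k, j) with j the centered position index:
  k=0: S(0,+0) = 89.3700
  k=1: S(1,-1) = 62.3513; S(1,+0) = 89.3700; S(1,+1) = 128.0966
  k=2: S(2,-2) = 43.5010; S(2,-1) = 62.3513; S(2,+0) = 89.3700; S(2,+1) = 128.0966; S(2,+2) = 183.6047
  k=3: S(3,-3) = 30.3497; S(3,-2) = 43.5010; S(3,-1) = 62.3513; S(3,+0) = 89.3700; S(3,+1) = 128.0966; S(3,+2) = 183.6047; S(3,+3) = 263.1660
Terminal payoffs V(N, j) = max(S_T - K, 0):
  V(3,-3) = 0.000000; V(3,-2) = 0.000000; V(3,-1) = 0.000000; V(3,+0) = 5.360000; V(3,+1) = 44.086650; V(3,+2) = 99.594696; V(3,+3) = 179.156011
Backward induction: V(k, j) = exp(-r*dt) * [p_u * V(k+1, j+1) + p_m * V(k+1, j) + p_d * V(k+1, j-1)]
  V(2,-2) = exp(-r*dt) * [p_u*0.000000 + p_m*0.000000 + p_d*0.000000] = 0.000000
  V(2,-1) = exp(-r*dt) * [p_u*5.360000 + p_m*0.000000 + p_d*0.000000] = 0.867965
  V(2,+0) = exp(-r*dt) * [p_u*44.086650 + p_m*5.360000 + p_d*0.000000] = 10.638195
  V(2,+1) = exp(-r*dt) * [p_u*99.594696 + p_m*44.086650 + p_d*5.360000] = 45.789643
  V(2,+2) = exp(-r*dt) * [p_u*179.156011 + p_m*99.594696 + p_d*44.086650] = 101.279133
  V(1,-1) = exp(-r*dt) * [p_u*10.638195 + p_m*0.867965 + p_d*0.000000] = 2.289302
  V(1,+0) = exp(-r*dt) * [p_u*45.789643 + p_m*10.638195 + p_d*0.867965] = 14.502395
  V(1,+1) = exp(-r*dt) * [p_u*101.279133 + p_m*45.789643 + p_d*10.638195] = 48.042264
  V(0,+0) = exp(-r*dt) * [p_u*48.042264 + p_m*14.502395 + p_d*2.289302] = 17.623541

Answer: Price = V(0,0) = 17.6235


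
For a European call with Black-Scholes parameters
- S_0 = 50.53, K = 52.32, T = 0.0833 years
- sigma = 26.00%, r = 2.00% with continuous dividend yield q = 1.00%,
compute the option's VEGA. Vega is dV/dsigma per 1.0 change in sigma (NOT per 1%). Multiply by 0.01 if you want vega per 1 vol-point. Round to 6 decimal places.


d1 = -0.4152815953; d2 = -0.4903221176
phi(d1) = 0.3659831683; exp(-qT) = 0.9991673468; exp(-rT) = 0.9983353870
Vega = S * exp(-qT) * phi(d1) * sqrt(T) = 50.5300 * 0.9991673468 * 0.3659831683 * 0.2886173938 = 5.332995

Answer: Vega = 5.332995


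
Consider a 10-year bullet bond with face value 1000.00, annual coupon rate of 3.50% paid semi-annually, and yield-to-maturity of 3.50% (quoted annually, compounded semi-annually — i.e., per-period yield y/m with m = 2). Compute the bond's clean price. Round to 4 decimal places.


Coupon per period c = face * coupon_rate / m = 17.500000
Periods per year m = 2; per-period yield y/m = 0.017500
Number of cashflows N = 20
Cashflows (t years, CF_t, discount factor 1/(1+y/m)^(m*t), PV):
  t = 0.5000: CF_t = 17.500000, DF = 0.982801, PV = 17.199017
  t = 1.0000: CF_t = 17.500000, DF = 0.965898, PV = 16.903211
  t = 1.5000: CF_t = 17.500000, DF = 0.949285, PV = 16.612492
  t = 2.0000: CF_t = 17.500000, DF = 0.932959, PV = 16.326774
  t = 2.5000: CF_t = 17.500000, DF = 0.916913, PV = 16.045969
  t = 3.0000: CF_t = 17.500000, DF = 0.901143, PV = 15.769994
  t = 3.5000: CF_t = 17.500000, DF = 0.885644, PV = 15.498766
  t = 4.0000: CF_t = 17.500000, DF = 0.870412, PV = 15.232203
  t = 4.5000: CF_t = 17.500000, DF = 0.855441, PV = 14.970224
  t = 5.0000: CF_t = 17.500000, DF = 0.840729, PV = 14.712750
  t = 5.5000: CF_t = 17.500000, DF = 0.826269, PV = 14.459706
  t = 6.0000: CF_t = 17.500000, DF = 0.812058, PV = 14.211013
  t = 6.5000: CF_t = 17.500000, DF = 0.798091, PV = 13.966597
  t = 7.0000: CF_t = 17.500000, DF = 0.784365, PV = 13.726386
  t = 7.5000: CF_t = 17.500000, DF = 0.770875, PV = 13.490305
  t = 8.0000: CF_t = 17.500000, DF = 0.757616, PV = 13.258285
  t = 8.5000: CF_t = 17.500000, DF = 0.744586, PV = 13.030256
  t = 9.0000: CF_t = 17.500000, DF = 0.731780, PV = 12.806148
  t = 9.5000: CF_t = 17.500000, DF = 0.719194, PV = 12.585895
  t = 10.0000: CF_t = 1017.500000, DF = 0.706825, PV = 719.194007
Price P = sum_t PV_t = 1000.000000

Answer: Price = 1000.0000


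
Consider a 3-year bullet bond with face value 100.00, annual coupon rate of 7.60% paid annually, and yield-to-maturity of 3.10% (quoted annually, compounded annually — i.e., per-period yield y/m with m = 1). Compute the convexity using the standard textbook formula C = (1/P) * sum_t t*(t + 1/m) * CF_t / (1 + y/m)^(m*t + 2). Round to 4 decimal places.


Answer: Convexity = 10.3158

Derivation:
Coupon per period c = face * coupon_rate / m = 7.600000
Periods per year m = 1; per-period yield y/m = 0.031000
Number of cashflows N = 3
Cashflows (t years, CF_t, discount factor 1/(1+y/m)^(m*t), PV):
  t = 1.0000: CF_t = 7.600000, DF = 0.969932, PV = 7.371484
  t = 2.0000: CF_t = 7.600000, DF = 0.940768, PV = 7.149839
  t = 3.0000: CF_t = 107.600000, DF = 0.912481, PV = 98.182995
Price P = sum_t PV_t = 112.704318
Convexity numerator sum_t t*(t + 1/m) * CF_t / (1+y/m)^(m*t + 2):
  t = 1.0000: term = 13.869717
  t = 2.0000: term = 40.358051
  t = 3.0000: term = 1108.409376
Convexity = (1/P) * sum = 1162.637144 / 112.704318 = 10.315817


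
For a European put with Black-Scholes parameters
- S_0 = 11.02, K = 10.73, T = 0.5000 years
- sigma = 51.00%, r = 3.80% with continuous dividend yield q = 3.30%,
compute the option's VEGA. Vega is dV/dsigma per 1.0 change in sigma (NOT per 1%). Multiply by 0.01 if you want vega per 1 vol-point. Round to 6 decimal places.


d1 = 0.2611948383; d2 = -0.0994296202
phi(d1) = 0.3855632970; exp(-qT) = 0.9836353794; exp(-rT) = 0.9811793622
Vega = S * exp(-qT) * phi(d1) * sqrt(T) = 11.0200 * 0.9836353794 * 0.3855632970 * 0.7071067812 = 2.955265

Answer: Vega = 2.955265


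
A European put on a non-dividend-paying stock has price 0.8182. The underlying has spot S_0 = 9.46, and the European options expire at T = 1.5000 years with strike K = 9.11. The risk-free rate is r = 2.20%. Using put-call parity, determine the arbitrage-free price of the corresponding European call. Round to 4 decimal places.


Answer: Call price = 1.4639

Derivation:
Put-call parity: C - P = S_0 * exp(-qT) - K * exp(-rT).
S_0 * exp(-qT) = 9.4600 * 1.00000000 = 9.46000000
K * exp(-rT) = 9.1100 * 0.96753856 = 8.81427628
C = P + S*exp(-qT) - K*exp(-rT)
C = 0.8182 + 9.46000000 - 8.81427628 = 1.4639


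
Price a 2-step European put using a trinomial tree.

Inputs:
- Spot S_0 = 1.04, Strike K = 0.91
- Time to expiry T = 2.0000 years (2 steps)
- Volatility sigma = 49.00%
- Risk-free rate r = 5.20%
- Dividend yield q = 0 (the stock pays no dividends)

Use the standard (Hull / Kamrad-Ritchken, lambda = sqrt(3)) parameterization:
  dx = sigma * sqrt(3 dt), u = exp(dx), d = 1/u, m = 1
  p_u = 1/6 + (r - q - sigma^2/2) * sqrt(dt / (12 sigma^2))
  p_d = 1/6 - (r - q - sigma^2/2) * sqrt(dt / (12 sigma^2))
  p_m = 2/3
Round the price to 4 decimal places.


Answer: Price = V(0,0) = 0.1432

Derivation:
dt = T/N = 1.000000; dx = sigma*sqrt(3*dt) = 0.848705
u = exp(dx) = 2.336619; d = 1/u = 0.427969
p_u = 0.126576, p_m = 0.666667, p_d = 0.206757
Discount per step: exp(-r*dt) = 0.949329
Stock lattice S(k, j) with j the centered position index:
  k=0: S(0,+0) = 1.0400
  k=1: S(1,-1) = 0.4451; S(1,+0) = 1.0400; S(1,+1) = 2.4301
  k=2: S(2,-2) = 0.1905; S(2,-1) = 0.4451; S(2,+0) = 1.0400; S(2,+1) = 2.4301; S(2,+2) = 5.6782
Terminal payoffs V(N, j) = max(K - S_T, 0):
  V(2,-2) = 0.719516; V(2,-1) = 0.464912; V(2,+0) = 0.000000; V(2,+1) = 0.000000; V(2,+2) = 0.000000
Backward induction: V(k, j) = exp(-r*dt) * [p_u * V(k+1, j+1) + p_m * V(k+1, j) + p_d * V(k+1, j-1)]
  V(1,-1) = exp(-r*dt) * [p_u*0.000000 + p_m*0.464912 + p_d*0.719516] = 0.435464
  V(1,+0) = exp(-r*dt) * [p_u*0.000000 + p_m*0.000000 + p_d*0.464912] = 0.091253
  V(1,+1) = exp(-r*dt) * [p_u*0.000000 + p_m*0.000000 + p_d*0.000000] = 0.000000
  V(0,+0) = exp(-r*dt) * [p_u*0.000000 + p_m*0.091253 + p_d*0.435464] = 0.143226


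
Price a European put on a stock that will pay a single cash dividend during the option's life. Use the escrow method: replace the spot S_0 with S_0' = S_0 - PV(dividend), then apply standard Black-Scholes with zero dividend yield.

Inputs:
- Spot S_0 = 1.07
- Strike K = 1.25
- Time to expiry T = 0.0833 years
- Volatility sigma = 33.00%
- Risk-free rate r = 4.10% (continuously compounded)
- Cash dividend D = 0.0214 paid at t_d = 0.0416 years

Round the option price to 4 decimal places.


Answer: Price = 0.1986

Derivation:
PV(D) = D * exp(-r * t_d) = 0.0214 * 0.99829585 = 0.02136353
S_0' = S_0 - PV(D) = 1.0700 - 0.02136353 = 1.04863647
d1 = (ln(S_0'/K) + (r + sigma^2/2)*T) / (sigma*sqrt(T)) = -1.76076504
d2 = d1 - sigma*sqrt(T) = -1.85600878
exp(-rT) = 0.99659053
N(-d1) = 0.96086091; N(-d2) = 0.96827385
P = K * exp(-rT) * N(-d2) - S_0' * N(-d1) = 1.2500 * 0.99659053 * 0.96827385 - 1.04863647 * 0.96086091 = 0.1986


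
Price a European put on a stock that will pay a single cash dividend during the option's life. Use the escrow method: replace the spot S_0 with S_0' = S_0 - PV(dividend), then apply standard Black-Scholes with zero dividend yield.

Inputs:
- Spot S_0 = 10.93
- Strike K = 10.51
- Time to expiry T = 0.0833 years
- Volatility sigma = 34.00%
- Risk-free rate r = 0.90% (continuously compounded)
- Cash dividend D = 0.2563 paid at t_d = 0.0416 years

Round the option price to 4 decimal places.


Answer: Price = 0.3341

Derivation:
PV(D) = D * exp(-r * t_d) = 0.2563 * 0.99962567 = 0.25620406
S_0' = S_0 - PV(D) = 10.9300 - 0.25620406 = 10.67379594
d1 = (ln(S_0'/K) + (r + sigma^2/2)*T) / (sigma*sqrt(T)) = 0.21429771
d2 = d1 - sigma*sqrt(T) = 0.11616779
exp(-rT) = 0.99925058
N(-d1) = 0.41515745; N(-d2) = 0.45375978
P = K * exp(-rT) * N(-d2) - S_0' * N(-d1) = 10.5100 * 0.99925058 * 0.45375978 - 10.67379594 * 0.41515745 = 0.3341
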